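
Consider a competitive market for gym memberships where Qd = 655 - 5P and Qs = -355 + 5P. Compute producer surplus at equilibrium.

Equilibrium: 655 - 5P = -355 + 5P gives P* = 101, Q* = 150.
Supply starts at P = 71 (where Qs = 0).
PS = ½(101 − 71)(150) = 2250.

Producer surplus = 2250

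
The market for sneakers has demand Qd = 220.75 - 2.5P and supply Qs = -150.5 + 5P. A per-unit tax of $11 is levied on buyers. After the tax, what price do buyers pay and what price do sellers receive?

Pre-tax equilibrium: P* = 49.5, Q* = 97.
Tax on buyers shifts demand to Qd = 220.75 − 2.5(P + 11) = 193.25 - 2.5P.
193.25 - 2.5P = -150.5 + 5P gives seller price Ps = 275/6; buyers pay Pb = 275/6 + 11 = 341/6.
New quantity: Q = 220.75 − 2.5(341/6) = 236/3.

Buyers pay 341/6, sellers receive 275/6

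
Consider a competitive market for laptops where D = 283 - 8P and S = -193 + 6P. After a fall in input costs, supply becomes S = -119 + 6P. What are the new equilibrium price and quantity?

Original equilibrium: P* = 34, Q* = 11.
New equilibrium: 283 - 8P = -119 + 6P, so 402 = 14P and P' = 201/7; Q' = 283 − 8(201/7) = 373/7.

P' = 201/7, Q' = 373/7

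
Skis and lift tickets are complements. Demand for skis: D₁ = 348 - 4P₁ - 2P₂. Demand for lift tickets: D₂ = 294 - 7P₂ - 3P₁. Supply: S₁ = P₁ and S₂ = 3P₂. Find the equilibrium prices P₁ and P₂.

P₁ = 723/11, P₂ = 213/22

Market 1: 348 - 4P₁ - 2P₂ = P₁ → 5P₁ + 2P₂ = 348.
Market 2: 10P₂ + 3P₁ = 294.
Eliminating P₂: 10×(1) − 2×(2) gives 44P₁ = 2892, so P₁ = 723/11.
Back-substitute into (2): P₂ = (294 − 3×723/11) / 10 = 213/22.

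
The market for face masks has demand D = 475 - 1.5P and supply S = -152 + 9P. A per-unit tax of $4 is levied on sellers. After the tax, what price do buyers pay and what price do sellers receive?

Buyers pay 442/7, sellers receive 414/7

Pre-tax equilibrium: P* = 418/7, Q* = 2698/7.
Tax on sellers shifts supply to S = -152 + 9(P − 4) = -188 + 9P.
475 - 1.5P = -188 + 9P gives buyer price Pb = 442/7; sellers receive Ps = 442/7 − 4 = 414/7.
New quantity: Q = 475 − 1.5(442/7) = 2662/7.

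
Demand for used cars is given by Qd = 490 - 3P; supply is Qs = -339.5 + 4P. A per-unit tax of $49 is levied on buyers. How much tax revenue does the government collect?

Pre-tax equilibrium: P* = 118.5, Q* = 134.5.
Tax on buyers shifts demand to Qd = 490 − 3(P + 49) = 343 - 3P.
343 - 3P = -339.5 + 4P gives seller price Ps = 97.5; buyers pay Pb = 97.5 + 49 = 146.5.
New quantity: Q = 490 − 3(146.5) = 50.5.
Revenue = 49 × 50.5 = 2474.5.

Tax revenue = 2474.5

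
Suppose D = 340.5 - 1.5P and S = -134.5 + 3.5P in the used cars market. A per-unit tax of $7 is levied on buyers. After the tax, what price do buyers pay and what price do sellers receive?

Pre-tax equilibrium: P* = 95, Q* = 198.
Tax on buyers shifts demand to D = 340.5 − 1.5(P + 7) = 330 - 1.5P.
330 - 1.5P = -134.5 + 3.5P gives seller price Ps = 92.9; buyers pay Pb = 92.9 + 7 = 99.9.
New quantity: Q = 340.5 − 1.5(99.9) = 190.65.

Buyers pay $99.9, sellers receive $92.9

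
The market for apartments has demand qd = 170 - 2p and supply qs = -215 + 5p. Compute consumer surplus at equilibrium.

Equilibrium: 170 - 2p = -215 + 5p gives p* = 55, q* = 60.
Demand choke price (qd = 0): p = 85.
CS = ½(85 − 55)(60) = 900.

Consumer surplus = 900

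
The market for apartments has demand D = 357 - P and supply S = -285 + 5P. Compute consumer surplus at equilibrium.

Consumer surplus = 31250

Equilibrium: 357 - P = -285 + 5P gives P* = 107, Q* = 250.
Demand choke price (D = 0): P = 357.
CS = ½(357 − 107)(250) = 31250.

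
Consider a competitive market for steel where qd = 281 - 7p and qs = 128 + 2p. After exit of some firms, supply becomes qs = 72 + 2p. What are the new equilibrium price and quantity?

Original equilibrium: p* = 17, q* = 162.
New equilibrium: 281 - 7p = 72 + 2p, so 209 = 9p and p' = 209/9; q' = 281 − 7(209/9) = 1066/9.

p' = 209/9, q' = 1066/9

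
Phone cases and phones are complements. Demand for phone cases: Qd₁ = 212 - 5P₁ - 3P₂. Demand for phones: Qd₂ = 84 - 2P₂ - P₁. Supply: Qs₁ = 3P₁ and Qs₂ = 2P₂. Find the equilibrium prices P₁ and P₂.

Market 1: 212 - 5P₁ - 3P₂ = 3P₁ → 8P₁ + 3P₂ = 212.
Market 2: 4P₂ + P₁ = 84.
Eliminating P₂: 4×(1) − 3×(2) gives 29P₁ = 596, so P₁ = 596/29.
Back-substitute into (2): P₂ = (84 − 1×596/29) / 4 = 460/29.

P₁ = 596/29, P₂ = 460/29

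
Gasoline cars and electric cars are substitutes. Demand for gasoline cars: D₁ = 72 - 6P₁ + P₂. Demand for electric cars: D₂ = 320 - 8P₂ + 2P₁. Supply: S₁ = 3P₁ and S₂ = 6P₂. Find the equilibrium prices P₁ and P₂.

P₁ = 332/31, P₂ = 756/31

Market 1: 72 - 6P₁ + P₂ = 3P₁ → 9P₁ - P₂ = 72.
Market 2: 14P₂ - 2P₁ = 320.
Eliminating P₂: 14×(1) + 1×(2) gives 124P₁ = 1328, so P₁ = 332/31.
Back-substitute into (2): P₂ = (320 + 2×332/31) / 14 = 756/31.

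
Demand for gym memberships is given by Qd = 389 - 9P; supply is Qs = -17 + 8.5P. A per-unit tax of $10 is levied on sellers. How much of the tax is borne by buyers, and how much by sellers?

Pre-tax equilibrium: P* = 23.2, Q* = 180.2.
Tax on sellers shifts supply to Qs = -17 + 8.5(P − 10) = -102 + 8.5P.
389 - 9P = -102 + 8.5P gives buyer price Pb = 982/35; sellers receive Ps = 982/35 − 10 = 632/35.
New quantity: Q = 389 − 9(982/35) = 4777/35.
Buyer burden = 982/35 − 23.2 = 34/7; seller burden = 23.2 − 632/35 = 36/7.

Buyers bear 34/7, sellers bear 36/7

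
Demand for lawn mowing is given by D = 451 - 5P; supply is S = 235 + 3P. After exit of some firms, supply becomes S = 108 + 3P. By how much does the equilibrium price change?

Original equilibrium: P* = 27, Q* = 316.
New equilibrium: 451 - 5P = 108 + 3P, so 343 = 8P and P' = 42.875; Q' = 451 − 5(42.875) = 236.625.
Change in price: 42.875 − 27 = 15.875.

ΔP = 15.875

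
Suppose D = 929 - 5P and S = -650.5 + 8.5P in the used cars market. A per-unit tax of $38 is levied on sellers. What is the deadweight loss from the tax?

Pre-tax equilibrium: P* = 117, Q* = 344.
Tax on sellers shifts supply to S = -650.5 + 8.5(P − 38) = -973.5 + 8.5P.
929 - 5P = -973.5 + 8.5P gives buyer price Pb = 3805/27; sellers receive Ps = 3805/27 − 38 = 2779/27.
New quantity: Q = 929 − 5(3805/27) = 6058/27.
DWL = ½ × 38 × (344 − 6058/27) = 61370/27.

Deadweight loss = 61370/27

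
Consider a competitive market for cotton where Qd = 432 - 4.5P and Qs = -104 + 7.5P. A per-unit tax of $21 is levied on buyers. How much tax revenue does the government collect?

Pre-tax equilibrium: P* = 134/3, Q* = 231.
Tax on buyers shifts demand to Qd = 432 − 4.5(P + 21) = 337.5 - 4.5P.
337.5 - 4.5P = -104 + 7.5P gives seller price Ps = 883/24; buyers pay Pb = 883/24 + 21 = 1387/24.
New quantity: Q = 432 − 4.5(1387/24) = 171.9375.
Revenue = 21 × 171.9375 = 3610.6875.

Tax revenue = 3610.6875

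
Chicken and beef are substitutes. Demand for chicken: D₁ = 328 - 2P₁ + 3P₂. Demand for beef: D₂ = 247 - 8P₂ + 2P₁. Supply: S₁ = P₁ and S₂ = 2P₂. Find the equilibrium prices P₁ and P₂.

P₁ = 4021/24, P₂ = 1397/24

Market 1: 328 - 2P₁ + 3P₂ = P₁ → 3P₁ - 3P₂ = 328.
Market 2: 10P₂ - 2P₁ = 247.
Eliminating P₂: 10×(1) + 3×(2) gives 24P₁ = 4021, so P₁ = 4021/24.
Back-substitute into (2): P₂ = (247 + 2×4021/24) / 10 = 1397/24.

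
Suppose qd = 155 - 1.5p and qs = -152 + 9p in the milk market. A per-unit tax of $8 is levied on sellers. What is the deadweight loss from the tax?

Deadweight loss = 288/7

Pre-tax equilibrium: p* = 614/21, q* = 778/7.
Tax on sellers shifts supply to qs = -152 + 9(p − 8) = -224 + 9p.
155 - 1.5p = -224 + 9p gives buyer price pb = 758/21; sellers receive ps = 758/21 − 8 = 590/21.
New quantity: q = 155 − 1.5(758/21) = 706/7.
DWL = ½ × 8 × (778/7 − 706/7) = 288/7.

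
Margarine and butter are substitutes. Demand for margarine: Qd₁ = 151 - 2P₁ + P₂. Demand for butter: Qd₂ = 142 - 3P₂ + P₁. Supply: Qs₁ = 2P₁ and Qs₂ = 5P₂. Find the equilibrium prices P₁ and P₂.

P₁ = 1350/31, P₂ = 719/31

Market 1: 151 - 2P₁ + P₂ = 2P₁ → 4P₁ - P₂ = 151.
Market 2: 8P₂ - P₁ = 142.
Eliminating P₂: 8×(1) + 1×(2) gives 31P₁ = 1350, so P₁ = 1350/31.
Back-substitute into (2): P₂ = (142 + 1×1350/31) / 8 = 719/31.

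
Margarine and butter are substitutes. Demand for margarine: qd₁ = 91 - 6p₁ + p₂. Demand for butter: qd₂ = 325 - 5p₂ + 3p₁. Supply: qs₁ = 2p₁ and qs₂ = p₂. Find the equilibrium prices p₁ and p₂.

p₁ = 871/45, p₂ = 2873/45

Market 1: 91 - 6p₁ + p₂ = 2p₁ → 8p₁ - p₂ = 91.
Market 2: 6p₂ - 3p₁ = 325.
Eliminating p₂: 6×(1) + 1×(2) gives 45p₁ = 871, so p₁ = 871/45.
Back-substitute into (2): p₂ = (325 + 3×871/45) / 6 = 2873/45.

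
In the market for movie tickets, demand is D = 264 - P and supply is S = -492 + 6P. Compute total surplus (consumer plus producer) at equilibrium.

Total surplus = 14196

Equilibrium: 264 - P = -492 + 6P gives P* = 108, Q* = 156.
Demand choke price: P = 264; supply starts at P = 82.
CS = ½(264 − 108)(156) = 12168; PS = ½(108 − 82)(156) = 2028.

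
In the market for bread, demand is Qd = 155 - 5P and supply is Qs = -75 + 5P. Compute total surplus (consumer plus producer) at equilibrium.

Equilibrium: 155 - 5P = -75 + 5P gives P* = 23, Q* = 40.
Demand choke price: P = 31; supply starts at P = 15.
CS = ½(31 − 23)(40) = 160; PS = ½(23 − 15)(40) = 160.

Total surplus = 320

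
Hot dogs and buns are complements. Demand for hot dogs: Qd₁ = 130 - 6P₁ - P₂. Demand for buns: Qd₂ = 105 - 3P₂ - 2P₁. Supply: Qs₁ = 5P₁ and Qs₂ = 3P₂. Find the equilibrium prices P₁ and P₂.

Market 1: 130 - 6P₁ - P₂ = 5P₁ → 11P₁ + P₂ = 130.
Market 2: 6P₂ + 2P₁ = 105.
Eliminating P₂: 6×(1) − 1×(2) gives 64P₁ = 675, so P₁ = 10.546875.
Back-substitute into (2): P₂ = (105 − 2×10.546875) / 6 = 13.984375.

P₁ = 10.546875, P₂ = 13.984375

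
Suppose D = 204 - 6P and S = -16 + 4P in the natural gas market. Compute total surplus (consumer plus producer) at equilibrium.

Total surplus = 1080

Equilibrium: 204 - 6P = -16 + 4P gives P* = 22, Q* = 72.
Demand choke price: P = 34; supply starts at P = 4.
CS = ½(34 − 22)(72) = 432; PS = ½(22 − 4)(72) = 648.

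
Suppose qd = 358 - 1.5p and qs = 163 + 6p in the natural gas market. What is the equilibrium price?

p* = 26

Set qd = qs: 358 - 1.5p = 163 + 6p.
195 = 7.5p, so p* = 26.
q* = 358 − 1.5(26) = 319.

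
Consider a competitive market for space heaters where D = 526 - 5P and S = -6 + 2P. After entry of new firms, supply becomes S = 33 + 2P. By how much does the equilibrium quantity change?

Original equilibrium: P* = 76, Q* = 146.
New equilibrium: 526 - 5P = 33 + 2P, so 493 = 7P and P' = 493/7; Q' = 526 − 5(493/7) = 1217/7.
Change in quantity: 1217/7 − 146 = 195/7.

ΔQ = 195/7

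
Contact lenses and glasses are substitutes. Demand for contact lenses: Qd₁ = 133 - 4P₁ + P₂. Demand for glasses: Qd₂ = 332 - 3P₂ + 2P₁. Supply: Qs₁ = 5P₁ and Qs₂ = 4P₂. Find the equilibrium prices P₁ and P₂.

Market 1: 133 - 4P₁ + P₂ = 5P₁ → 9P₁ - P₂ = 133.
Market 2: 7P₂ - 2P₁ = 332.
Eliminating P₂: 7×(1) + 1×(2) gives 61P₁ = 1263, so P₁ = 1263/61.
Back-substitute into (2): P₂ = (332 + 2×1263/61) / 7 = 3254/61.

P₁ = 1263/61, P₂ = 3254/61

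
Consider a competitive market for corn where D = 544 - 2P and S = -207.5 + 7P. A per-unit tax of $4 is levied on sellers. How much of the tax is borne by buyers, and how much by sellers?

Pre-tax equilibrium: P* = 83.5, Q* = 377.
Tax on sellers shifts supply to S = -207.5 + 7(P − 4) = -235.5 + 7P.
544 - 2P = -235.5 + 7P gives buyer price Pb = 1559/18; sellers receive Ps = 1559/18 − 4 = 1487/18.
New quantity: Q = 544 − 2(1559/18) = 3337/9.
Buyer burden = 1559/18 − 83.5 = 28/9; seller burden = 83.5 − 1487/18 = 8/9.

Buyers bear 28/9, sellers bear 8/9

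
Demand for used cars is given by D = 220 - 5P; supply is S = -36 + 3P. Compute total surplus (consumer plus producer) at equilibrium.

Total surplus = 960

Equilibrium: 220 - 5P = -36 + 3P gives P* = 32, Q* = 60.
Demand choke price: P = 44; supply starts at P = 12.
CS = ½(44 − 32)(60) = 360; PS = ½(32 − 12)(60) = 600.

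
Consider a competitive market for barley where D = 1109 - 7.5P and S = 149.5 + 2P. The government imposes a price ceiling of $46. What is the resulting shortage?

Shortage = 522.5

Equilibrium price would be P* = 101, so the ceiling at 46 binds.
At P = 46: D = 1109 − 7.5(46) = 764, S = 149.5 + 2(46) = 241.5.
Shortage = 764 − 241.5 = 522.5.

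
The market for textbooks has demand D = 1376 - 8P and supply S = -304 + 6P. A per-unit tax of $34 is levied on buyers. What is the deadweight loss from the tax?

Pre-tax equilibrium: P* = 120, Q* = 416.
Tax on buyers shifts demand to D = 1376 − 8(P + 34) = 1104 - 8P.
1104 - 8P = -304 + 6P gives seller price Ps = 704/7; buyers pay Pb = 704/7 + 34 = 942/7.
New quantity: Q = 1376 − 8(942/7) = 2096/7.
DWL = ½ × 34 × (416 − 2096/7) = 13872/7.

Deadweight loss = 13872/7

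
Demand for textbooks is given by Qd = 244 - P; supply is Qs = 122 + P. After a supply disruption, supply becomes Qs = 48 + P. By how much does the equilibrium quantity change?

Original equilibrium: P* = 61, Q* = 183.
New equilibrium: 244 - P = 48 + P, so 196 = 2P and P' = 98; Q' = 244 − 1(98) = 146.
Change in quantity: 146 − 183 = -37.

ΔQ = -37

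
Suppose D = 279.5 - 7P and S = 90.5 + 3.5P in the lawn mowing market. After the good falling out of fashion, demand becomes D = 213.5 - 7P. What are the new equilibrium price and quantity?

P' = 82/7, Q' = 131.5

Original equilibrium: P* = 18, Q* = 153.5.
New equilibrium: 213.5 - 7P = 90.5 + 3.5P, so 123 = 10.5P and P' = 82/7; Q' = 213.5 − 7(82/7) = 131.5.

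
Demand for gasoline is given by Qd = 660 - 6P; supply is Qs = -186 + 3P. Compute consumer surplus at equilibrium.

Consumer surplus = 768

Equilibrium: 660 - 6P = -186 + 3P gives P* = 94, Q* = 96.
Demand choke price (Qd = 0): P = 110.
CS = ½(110 − 94)(96) = 768.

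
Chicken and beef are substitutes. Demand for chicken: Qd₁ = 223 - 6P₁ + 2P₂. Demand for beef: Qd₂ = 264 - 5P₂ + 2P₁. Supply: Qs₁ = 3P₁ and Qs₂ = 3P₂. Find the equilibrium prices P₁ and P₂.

P₁ = 34, P₂ = 41.5

Market 1: 223 - 6P₁ + 2P₂ = 3P₁ → 9P₁ - 2P₂ = 223.
Market 2: 8P₂ - 2P₁ = 264.
Eliminating P₂: 8×(1) + 2×(2) gives 68P₁ = 2312, so P₁ = 34.
Back-substitute into (2): P₂ = (264 + 2×34) / 8 = 41.5.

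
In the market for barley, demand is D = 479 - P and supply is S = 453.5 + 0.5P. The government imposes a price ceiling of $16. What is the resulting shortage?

Shortage = 1.5

Equilibrium price would be P* = 17, so the ceiling at 16 binds.
At P = 16: D = 479 − 1(16) = 463, S = 453.5 + 0.5(16) = 461.5.
Shortage = 463 − 461.5 = 1.5.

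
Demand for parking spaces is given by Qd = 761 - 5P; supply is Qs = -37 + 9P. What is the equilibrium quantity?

Q* = 476

Set Qd = Qs: 761 - 5P = -37 + 9P.
798 = 14P, so P* = 57.
Q* = 761 − 5(57) = 476.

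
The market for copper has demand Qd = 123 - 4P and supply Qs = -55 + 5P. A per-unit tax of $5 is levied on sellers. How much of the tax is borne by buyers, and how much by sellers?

Pre-tax equilibrium: P* = 178/9, Q* = 395/9.
Tax on sellers shifts supply to Qs = -55 + 5(P − 5) = -80 + 5P.
123 - 4P = -80 + 5P gives buyer price Pb = 203/9; sellers receive Ps = 203/9 − 5 = 158/9.
New quantity: Q = 123 − 4(203/9) = 295/9.
Buyer burden = 203/9 − 178/9 = 25/9; seller burden = 178/9 − 158/9 = 20/9.

Buyers bear 25/9, sellers bear 20/9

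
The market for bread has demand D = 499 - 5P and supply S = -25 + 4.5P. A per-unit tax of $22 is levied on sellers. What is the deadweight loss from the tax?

Deadweight loss = 10890/19

Pre-tax equilibrium: P* = 1048/19, Q* = 4241/19.
Tax on sellers shifts supply to S = -25 + 4.5(P − 22) = -124 + 4.5P.
499 - 5P = -124 + 4.5P gives buyer price Pb = 1246/19; sellers receive Ps = 1246/19 − 22 = 828/19.
New quantity: Q = 499 − 5(1246/19) = 3251/19.
DWL = ½ × 22 × (4241/19 − 3251/19) = 10890/19.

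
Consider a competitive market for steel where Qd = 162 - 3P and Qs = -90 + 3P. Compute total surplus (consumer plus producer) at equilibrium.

Equilibrium: 162 - 3P = -90 + 3P gives P* = 42, Q* = 36.
Demand choke price: P = 54; supply starts at P = 30.
CS = ½(54 − 42)(36) = 216; PS = ½(42 − 30)(36) = 216.

Total surplus = 432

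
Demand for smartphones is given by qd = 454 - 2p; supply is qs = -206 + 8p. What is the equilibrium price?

Set qd = qs: 454 - 2p = -206 + 8p.
660 = 10p, so p* = 66.
q* = 454 − 2(66) = 322.

p* = 66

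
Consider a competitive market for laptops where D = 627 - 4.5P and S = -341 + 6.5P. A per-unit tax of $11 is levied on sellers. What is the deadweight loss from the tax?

Pre-tax equilibrium: P* = 88, Q* = 231.
Tax on sellers shifts supply to S = -341 + 6.5(P − 11) = -412.5 + 6.5P.
627 - 4.5P = -412.5 + 6.5P gives buyer price Pb = 94.5; sellers receive Ps = 94.5 − 11 = 83.5.
New quantity: Q = 627 − 4.5(94.5) = 201.75.
DWL = ½ × 11 × (231 − 201.75) = 160.875.

Deadweight loss = 160.875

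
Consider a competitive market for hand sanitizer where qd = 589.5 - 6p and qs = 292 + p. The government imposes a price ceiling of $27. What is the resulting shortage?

Shortage = 108.5

Equilibrium price would be p* = 42.5, so the ceiling at 27 binds.
At p = 27: qd = 589.5 − 6(27) = 427.5, qs = 292 + 1(27) = 319.
Shortage = 427.5 − 319 = 108.5.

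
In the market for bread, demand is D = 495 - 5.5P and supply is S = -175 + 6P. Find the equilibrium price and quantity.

P* = 1340/23, Q* = 4015/23

Set D = S: 495 - 5.5P = -175 + 6P.
670 = 11.5P, so P* = 1340/23.
Q* = 495 − 5.5(1340/23) = 4015/23.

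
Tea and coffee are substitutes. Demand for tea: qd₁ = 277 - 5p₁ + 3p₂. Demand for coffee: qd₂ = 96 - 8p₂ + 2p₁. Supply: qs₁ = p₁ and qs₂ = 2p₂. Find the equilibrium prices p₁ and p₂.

p₁ = 1529/27, p₂ = 565/27

Market 1: 277 - 5p₁ + 3p₂ = p₁ → 6p₁ - 3p₂ = 277.
Market 2: 10p₂ - 2p₁ = 96.
Eliminating p₂: 10×(1) + 3×(2) gives 54p₁ = 3058, so p₁ = 1529/27.
Back-substitute into (2): p₂ = (96 + 2×1529/27) / 10 = 565/27.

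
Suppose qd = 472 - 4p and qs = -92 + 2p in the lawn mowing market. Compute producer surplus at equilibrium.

Producer surplus = 2304

Equilibrium: 472 - 4p = -92 + 2p gives p* = 94, q* = 96.
Supply starts at p = 46 (where qs = 0).
PS = ½(94 − 46)(96) = 2304.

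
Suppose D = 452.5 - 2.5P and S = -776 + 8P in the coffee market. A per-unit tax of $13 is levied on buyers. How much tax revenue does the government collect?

Tax revenue = 36920/21

Pre-tax equilibrium: P* = 117, Q* = 160.
Tax on buyers shifts demand to D = 452.5 − 2.5(P + 13) = 420 - 2.5P.
420 - 2.5P = -776 + 8P gives seller price Ps = 2392/21; buyers pay Pb = 2392/21 + 13 = 2665/21.
New quantity: Q = 452.5 − 2.5(2665/21) = 2840/21.
Revenue = 13 × 2840/21 = 36920/21.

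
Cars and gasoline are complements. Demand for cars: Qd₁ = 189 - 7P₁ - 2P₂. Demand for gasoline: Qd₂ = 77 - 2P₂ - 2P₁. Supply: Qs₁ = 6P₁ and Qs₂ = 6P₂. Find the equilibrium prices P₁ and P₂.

P₁ = 13.58, P₂ = 6.23

Market 1: 189 - 7P₁ - 2P₂ = 6P₁ → 13P₁ + 2P₂ = 189.
Market 2: 8P₂ + 2P₁ = 77.
Eliminating P₂: 8×(1) − 2×(2) gives 100P₁ = 1358, so P₁ = 13.58.
Back-substitute into (2): P₂ = (77 − 2×13.58) / 8 = 6.23.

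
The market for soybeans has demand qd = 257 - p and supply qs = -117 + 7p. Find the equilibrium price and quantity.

p* = 46.75, q* = 210.25

Set qd = qs: 257 - p = -117 + 7p.
374 = 8p, so p* = 46.75.
q* = 257 − 1(46.75) = 210.25.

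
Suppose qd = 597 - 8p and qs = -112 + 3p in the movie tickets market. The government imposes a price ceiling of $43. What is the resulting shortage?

Shortage = 236

Equilibrium price would be p* = 709/11, so the ceiling at 43 binds.
At p = 43: qd = 597 − 8(43) = 253, qs = -112 + 3(43) = 17.
Shortage = 253 − 17 = 236.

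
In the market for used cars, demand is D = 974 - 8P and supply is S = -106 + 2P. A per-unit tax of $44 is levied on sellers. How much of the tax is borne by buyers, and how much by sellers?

Buyers bear $8.8, sellers bear $35.2

Pre-tax equilibrium: P* = 108, Q* = 110.
Tax on sellers shifts supply to S = -106 + 2(P − 44) = -194 + 2P.
974 - 8P = -194 + 2P gives buyer price Pb = 116.8; sellers receive Ps = 116.8 − 44 = 72.8.
New quantity: Q = 974 − 8(116.8) = 39.6.
Buyer burden = 116.8 − 108 = 8.8; seller burden = 108 − 72.8 = 35.2.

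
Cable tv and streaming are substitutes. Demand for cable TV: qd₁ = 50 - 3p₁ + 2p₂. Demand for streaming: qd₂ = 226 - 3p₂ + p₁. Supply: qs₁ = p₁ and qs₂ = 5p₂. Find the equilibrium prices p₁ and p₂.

Market 1: 50 - 3p₁ + 2p₂ = p₁ → 4p₁ - 2p₂ = 50.
Market 2: 8p₂ - p₁ = 226.
Eliminating p₂: 8×(1) + 2×(2) gives 30p₁ = 852, so p₁ = 28.4.
Back-substitute into (2): p₂ = (226 + 1×28.4) / 8 = 31.8.

p₁ = 28.4, p₂ = 31.8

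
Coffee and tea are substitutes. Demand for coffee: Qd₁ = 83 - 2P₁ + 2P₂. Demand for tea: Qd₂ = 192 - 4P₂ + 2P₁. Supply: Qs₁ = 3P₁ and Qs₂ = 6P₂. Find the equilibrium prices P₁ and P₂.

Market 1: 83 - 2P₁ + 2P₂ = 3P₁ → 5P₁ - 2P₂ = 83.
Market 2: 10P₂ - 2P₁ = 192.
Eliminating P₂: 10×(1) + 2×(2) gives 46P₁ = 1214, so P₁ = 607/23.
Back-substitute into (2): P₂ = (192 + 2×607/23) / 10 = 563/23.

P₁ = 607/23, P₂ = 563/23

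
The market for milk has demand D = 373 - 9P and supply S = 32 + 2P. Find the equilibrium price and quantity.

P* = 31, Q* = 94

Set D = S: 373 - 9P = 32 + 2P.
341 = 11P, so P* = 31.
Q* = 373 − 9(31) = 94.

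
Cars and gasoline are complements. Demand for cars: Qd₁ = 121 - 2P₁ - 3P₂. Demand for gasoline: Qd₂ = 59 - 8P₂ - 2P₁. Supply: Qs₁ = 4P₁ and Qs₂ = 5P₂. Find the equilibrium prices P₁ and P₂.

Market 1: 121 - 2P₁ - 3P₂ = 4P₁ → 6P₁ + 3P₂ = 121.
Market 2: 13P₂ + 2P₁ = 59.
Eliminating P₂: 13×(1) − 3×(2) gives 72P₁ = 1396, so P₁ = 349/18.
Back-substitute into (2): P₂ = (59 − 2×349/18) / 13 = 14/9.

P₁ = 349/18, P₂ = 14/9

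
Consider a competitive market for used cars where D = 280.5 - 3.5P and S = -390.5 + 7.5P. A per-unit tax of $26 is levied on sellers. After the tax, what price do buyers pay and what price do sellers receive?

Pre-tax equilibrium: P* = 61, Q* = 67.
Tax on sellers shifts supply to S = -390.5 + 7.5(P − 26) = -585.5 + 7.5P.
280.5 - 3.5P = -585.5 + 7.5P gives buyer price Pb = 866/11; sellers receive Ps = 866/11 − 26 = 580/11.
New quantity: Q = 280.5 − 3.5(866/11) = 109/22.

Buyers pay 866/11, sellers receive 580/11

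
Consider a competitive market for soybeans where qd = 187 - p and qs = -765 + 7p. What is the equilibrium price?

p* = 119

Set qd = qs: 187 - p = -765 + 7p.
952 = 8p, so p* = 119.
q* = 187 − 1(119) = 68.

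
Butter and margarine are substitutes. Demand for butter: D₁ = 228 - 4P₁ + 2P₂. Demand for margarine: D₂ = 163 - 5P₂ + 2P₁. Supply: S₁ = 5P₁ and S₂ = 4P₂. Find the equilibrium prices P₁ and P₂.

Market 1: 228 - 4P₁ + 2P₂ = 5P₁ → 9P₁ - 2P₂ = 228.
Market 2: 9P₂ - 2P₁ = 163.
Eliminating P₂: 9×(1) + 2×(2) gives 77P₁ = 2378, so P₁ = 2378/77.
Back-substitute into (2): P₂ = (163 + 2×2378/77) / 9 = 1923/77.

P₁ = 2378/77, P₂ = 1923/77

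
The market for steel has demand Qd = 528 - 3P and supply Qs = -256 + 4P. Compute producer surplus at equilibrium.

Producer surplus = 4608

Equilibrium: 528 - 3P = -256 + 4P gives P* = 112, Q* = 192.
Supply starts at P = 64 (where Qs = 0).
PS = ½(112 − 64)(192) = 4608.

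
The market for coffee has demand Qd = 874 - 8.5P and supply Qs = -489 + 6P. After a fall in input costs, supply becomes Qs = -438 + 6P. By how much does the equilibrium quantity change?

Original equilibrium: P* = 94, Q* = 75.
New equilibrium: 874 - 8.5P = -438 + 6P, so 1312 = 14.5P and P' = 2624/29; Q' = 874 − 8.5(2624/29) = 3042/29.
Change in quantity: 3042/29 − 75 = 867/29.

ΔQ = 867/29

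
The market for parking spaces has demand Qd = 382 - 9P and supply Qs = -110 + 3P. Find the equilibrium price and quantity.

Set Qd = Qs: 382 - 9P = -110 + 3P.
492 = 12P, so P* = 41.
Q* = 382 − 9(41) = 13.

P* = 41, Q* = 13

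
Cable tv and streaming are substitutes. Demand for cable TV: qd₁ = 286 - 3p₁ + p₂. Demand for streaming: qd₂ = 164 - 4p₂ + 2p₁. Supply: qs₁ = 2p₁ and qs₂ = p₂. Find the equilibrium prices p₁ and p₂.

p₁ = 1594/23, p₂ = 1392/23

Market 1: 286 - 3p₁ + p₂ = 2p₁ → 5p₁ - p₂ = 286.
Market 2: 5p₂ - 2p₁ = 164.
Eliminating p₂: 5×(1) + 1×(2) gives 23p₁ = 1594, so p₁ = 1594/23.
Back-substitute into (2): p₂ = (164 + 2×1594/23) / 5 = 1392/23.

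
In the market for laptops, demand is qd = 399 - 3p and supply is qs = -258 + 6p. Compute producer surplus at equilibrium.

Equilibrium: 399 - 3p = -258 + 6p gives p* = 73, q* = 180.
Supply starts at p = 43 (where qs = 0).
PS = ½(73 − 43)(180) = 2700.

Producer surplus = 2700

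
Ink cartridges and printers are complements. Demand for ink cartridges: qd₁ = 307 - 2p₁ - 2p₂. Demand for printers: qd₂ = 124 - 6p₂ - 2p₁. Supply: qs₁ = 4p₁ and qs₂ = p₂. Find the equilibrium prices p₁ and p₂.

p₁ = 1901/38, p₂ = 65/19

Market 1: 307 - 2p₁ - 2p₂ = 4p₁ → 6p₁ + 2p₂ = 307.
Market 2: 7p₂ + 2p₁ = 124.
Eliminating p₂: 7×(1) − 2×(2) gives 38p₁ = 1901, so p₁ = 1901/38.
Back-substitute into (2): p₂ = (124 − 2×1901/38) / 7 = 65/19.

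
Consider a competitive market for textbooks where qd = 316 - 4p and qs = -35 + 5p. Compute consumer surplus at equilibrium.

Equilibrium: 316 - 4p = -35 + 5p gives p* = 39, q* = 160.
Demand choke price (qd = 0): p = 79.
CS = ½(79 − 39)(160) = 3200.

Consumer surplus = 3200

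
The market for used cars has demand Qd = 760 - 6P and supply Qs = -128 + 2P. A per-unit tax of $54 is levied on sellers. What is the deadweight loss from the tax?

Deadweight loss = 2187

Pre-tax equilibrium: P* = 111, Q* = 94.
Tax on sellers shifts supply to Qs = -128 + 2(P − 54) = -236 + 2P.
760 - 6P = -236 + 2P gives buyer price Pb = 124.5; sellers receive Ps = 124.5 − 54 = 70.5.
New quantity: Q = 760 − 6(124.5) = 13.
DWL = ½ × 54 × (94 − 13) = 2187.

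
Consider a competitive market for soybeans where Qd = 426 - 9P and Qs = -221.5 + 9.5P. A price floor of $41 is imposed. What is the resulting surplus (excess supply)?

Equilibrium price would be P* = 35, so the floor at 41 binds.
At P = 41: Qd = 57, Qs = 168.
Surplus = 168 − 57 = 111.

Surplus = 111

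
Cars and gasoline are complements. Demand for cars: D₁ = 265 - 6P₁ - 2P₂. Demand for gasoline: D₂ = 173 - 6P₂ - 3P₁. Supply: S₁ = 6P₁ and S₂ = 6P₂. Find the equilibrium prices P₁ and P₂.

P₁ = 1417/69, P₂ = 427/46

Market 1: 265 - 6P₁ - 2P₂ = 6P₁ → 12P₁ + 2P₂ = 265.
Market 2: 12P₂ + 3P₁ = 173.
Eliminating P₂: 12×(1) − 2×(2) gives 138P₁ = 2834, so P₁ = 1417/69.
Back-substitute into (2): P₂ = (173 − 3×1417/69) / 12 = 427/46.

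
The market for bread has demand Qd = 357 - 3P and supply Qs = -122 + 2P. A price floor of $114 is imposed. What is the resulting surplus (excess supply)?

Equilibrium price would be P* = 95.8, so the floor at 114 binds.
At P = 114: Qd = 15, Qs = 106.
Surplus = 106 − 15 = 91.

Surplus = 91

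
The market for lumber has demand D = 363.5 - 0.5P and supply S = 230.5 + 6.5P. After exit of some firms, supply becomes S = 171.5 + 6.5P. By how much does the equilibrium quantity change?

Original equilibrium: P* = 19, Q* = 354.
New equilibrium: 363.5 - 0.5P = 171.5 + 6.5P, so 192 = 7P and P' = 192/7; Q' = 363.5 − 0.5(192/7) = 4897/14.
Change in quantity: 4897/14 − 354 = -59/14.

ΔQ = -59/14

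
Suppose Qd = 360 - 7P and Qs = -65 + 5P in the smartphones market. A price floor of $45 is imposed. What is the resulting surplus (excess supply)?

Surplus = 115

Equilibrium price would be P* = 425/12, so the floor at 45 binds.
At P = 45: Qd = 45, Qs = 160.
Surplus = 160 − 45 = 115.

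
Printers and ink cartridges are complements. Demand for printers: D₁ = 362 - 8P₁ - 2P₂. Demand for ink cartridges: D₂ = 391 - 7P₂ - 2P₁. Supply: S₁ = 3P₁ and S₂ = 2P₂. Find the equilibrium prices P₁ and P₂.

Market 1: 362 - 8P₁ - 2P₂ = 3P₁ → 11P₁ + 2P₂ = 362.
Market 2: 9P₂ + 2P₁ = 391.
Eliminating P₂: 9×(1) − 2×(2) gives 95P₁ = 2476, so P₁ = 2476/95.
Back-substitute into (2): P₂ = (391 − 2×2476/95) / 9 = 3577/95.

P₁ = 2476/95, P₂ = 3577/95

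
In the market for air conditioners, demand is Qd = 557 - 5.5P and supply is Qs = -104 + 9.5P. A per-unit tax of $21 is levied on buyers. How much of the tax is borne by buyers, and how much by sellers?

Buyers bear $13.3, sellers bear $7.7

Pre-tax equilibrium: P* = 661/15, Q* = 9439/30.
Tax on buyers shifts demand to Qd = 557 − 5.5(P + 21) = 441.5 - 5.5P.
441.5 - 5.5P = -104 + 9.5P gives seller price Ps = 1091/30; buyers pay Pb = 1091/30 + 21 = 1721/30.
New quantity: Q = 557 − 5.5(1721/30) = 14489/60.
Buyer burden = 1721/30 − 661/15 = 13.3; seller burden = 661/15 − 1091/30 = 7.7.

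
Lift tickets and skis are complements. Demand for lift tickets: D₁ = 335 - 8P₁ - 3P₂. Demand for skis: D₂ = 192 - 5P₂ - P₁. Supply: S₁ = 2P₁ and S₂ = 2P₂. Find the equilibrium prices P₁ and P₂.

Market 1: 335 - 8P₁ - 3P₂ = 2P₁ → 10P₁ + 3P₂ = 335.
Market 2: 7P₂ + P₁ = 192.
Eliminating P₂: 7×(1) − 3×(2) gives 67P₁ = 1769, so P₁ = 1769/67.
Back-substitute into (2): P₂ = (192 − 1×1769/67) / 7 = 1585/67.

P₁ = 1769/67, P₂ = 1585/67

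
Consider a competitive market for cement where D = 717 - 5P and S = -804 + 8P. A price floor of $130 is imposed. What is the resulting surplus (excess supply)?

Surplus = 169

Equilibrium price would be P* = 117, so the floor at 130 binds.
At P = 130: D = 67, S = 236.
Surplus = 236 − 67 = 169.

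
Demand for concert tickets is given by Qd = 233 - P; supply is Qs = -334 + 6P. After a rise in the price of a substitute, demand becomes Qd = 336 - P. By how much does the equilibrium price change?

Original equilibrium: P* = 81, Q* = 152.
New equilibrium: 336 - P = -334 + 6P, so 670 = 7P and P' = 670/7; Q' = 336 − 1(670/7) = 1682/7.
Change in price: 670/7 − 81 = 103/7.

ΔP = 103/7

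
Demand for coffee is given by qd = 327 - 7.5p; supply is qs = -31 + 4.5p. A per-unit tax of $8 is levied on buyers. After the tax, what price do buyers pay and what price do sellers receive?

Pre-tax equilibrium: p* = 179/6, q* = 103.25.
Tax on buyers shifts demand to qd = 327 − 7.5(p + 8) = 267 - 7.5p.
267 - 7.5p = -31 + 4.5p gives seller price ps = 149/6; buyers pay pb = 149/6 + 8 = 197/6.
New quantity: q = 327 − 7.5(197/6) = 80.75.

Buyers pay 197/6, sellers receive 149/6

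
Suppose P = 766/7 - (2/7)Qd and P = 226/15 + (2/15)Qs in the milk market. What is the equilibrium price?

Set the two price expressions equal: 766/7 - (2/7)Q = 226/15 + (2/15)Q.
9908/105 = (44/105)Q, so Q* = 2477/11.
P* = 766/7 − (2/7)(2477/11) = 496/11.

P* = 496/11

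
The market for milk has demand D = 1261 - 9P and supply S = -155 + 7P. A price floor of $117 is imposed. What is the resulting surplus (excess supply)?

Surplus = 456

Equilibrium price would be P* = 88.5, so the floor at 117 binds.
At P = 117: D = 208, S = 664.
Surplus = 664 − 208 = 456.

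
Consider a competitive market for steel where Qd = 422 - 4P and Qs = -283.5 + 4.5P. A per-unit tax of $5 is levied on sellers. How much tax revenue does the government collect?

Tax revenue = 6750/17

Pre-tax equilibrium: P* = 83, Q* = 90.
Tax on sellers shifts supply to Qs = -283.5 + 4.5(P − 5) = -306 + 4.5P.
422 - 4P = -306 + 4.5P gives buyer price Pb = 1456/17; sellers receive Ps = 1456/17 − 5 = 1371/17.
New quantity: Q = 422 − 4(1456/17) = 1350/17.
Revenue = 5 × 1350/17 = 6750/17.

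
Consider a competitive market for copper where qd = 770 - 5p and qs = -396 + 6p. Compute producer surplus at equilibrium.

Equilibrium: 770 - 5p = -396 + 6p gives p* = 106, q* = 240.
Supply starts at p = 66 (where qs = 0).
PS = ½(106 − 66)(240) = 4800.

Producer surplus = 4800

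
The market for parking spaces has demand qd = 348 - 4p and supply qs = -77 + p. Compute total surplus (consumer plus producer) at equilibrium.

Total surplus = 40

Equilibrium: 348 - 4p = -77 + p gives p* = 85, q* = 8.
Demand choke price: p = 87; supply starts at p = 77.
CS = ½(87 − 85)(8) = 8; PS = ½(85 − 77)(8) = 32.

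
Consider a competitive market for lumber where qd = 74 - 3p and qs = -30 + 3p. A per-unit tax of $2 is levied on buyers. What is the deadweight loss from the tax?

Deadweight loss = 3

Pre-tax equilibrium: p* = 52/3, q* = 22.
Tax on buyers shifts demand to qd = 74 − 3(p + 2) = 68 - 3p.
68 - 3p = -30 + 3p gives seller price ps = 49/3; buyers pay pb = 49/3 + 2 = 55/3.
New quantity: q = 74 − 3(55/3) = 19.
DWL = ½ × 2 × (22 − 19) = 3.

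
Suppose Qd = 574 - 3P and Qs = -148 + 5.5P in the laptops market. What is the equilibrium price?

P* = 1444/17

Set Qd = Qs: 574 - 3P = -148 + 5.5P.
722 = 8.5P, so P* = 1444/17.
Q* = 574 − 3(1444/17) = 5426/17.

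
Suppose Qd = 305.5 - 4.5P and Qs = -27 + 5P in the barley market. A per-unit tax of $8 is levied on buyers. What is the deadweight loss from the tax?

Deadweight loss = 1440/19

Pre-tax equilibrium: P* = 35, Q* = 148.
Tax on buyers shifts demand to Qd = 305.5 − 4.5(P + 8) = 269.5 - 4.5P.
269.5 - 4.5P = -27 + 5P gives seller price Ps = 593/19; buyers pay Pb = 593/19 + 8 = 745/19.
New quantity: Q = 305.5 − 4.5(745/19) = 2452/19.
DWL = ½ × 8 × (148 − 2452/19) = 1440/19.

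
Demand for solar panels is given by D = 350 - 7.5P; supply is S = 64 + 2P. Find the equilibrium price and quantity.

Set D = S: 350 - 7.5P = 64 + 2P.
286 = 9.5P, so P* = 572/19.
Q* = 350 − 7.5(572/19) = 2360/19.

P* = 572/19, Q* = 2360/19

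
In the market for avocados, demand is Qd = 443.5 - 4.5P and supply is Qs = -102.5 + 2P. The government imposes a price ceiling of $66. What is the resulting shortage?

Shortage = 117

Equilibrium price would be P* = 84, so the ceiling at 66 binds.
At P = 66: Qd = 443.5 − 4.5(66) = 146.5, Qs = -102.5 + 2(66) = 29.5.
Shortage = 146.5 − 29.5 = 117.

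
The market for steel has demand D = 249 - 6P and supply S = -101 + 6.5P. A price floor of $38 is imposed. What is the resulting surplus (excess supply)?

Surplus = 125

Equilibrium price would be P* = 28, so the floor at 38 binds.
At P = 38: D = 21, S = 146.
Surplus = 146 − 21 = 125.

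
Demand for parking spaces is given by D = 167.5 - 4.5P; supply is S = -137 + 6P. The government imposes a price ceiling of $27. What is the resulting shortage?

Shortage = 21

Equilibrium price would be P* = 29, so the ceiling at 27 binds.
At P = 27: D = 167.5 − 4.5(27) = 46, S = -137 + 6(27) = 25.
Shortage = 46 − 25 = 21.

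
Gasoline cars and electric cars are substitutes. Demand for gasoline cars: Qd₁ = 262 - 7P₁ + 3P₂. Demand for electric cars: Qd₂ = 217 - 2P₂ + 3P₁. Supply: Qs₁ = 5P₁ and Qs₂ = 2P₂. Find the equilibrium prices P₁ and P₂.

Market 1: 262 - 7P₁ + 3P₂ = 5P₁ → 12P₁ - 3P₂ = 262.
Market 2: 4P₂ - 3P₁ = 217.
Eliminating P₂: 4×(1) + 3×(2) gives 39P₁ = 1699, so P₁ = 1699/39.
Back-substitute into (2): P₂ = (217 + 3×1699/39) / 4 = 1130/13.

P₁ = 1699/39, P₂ = 1130/13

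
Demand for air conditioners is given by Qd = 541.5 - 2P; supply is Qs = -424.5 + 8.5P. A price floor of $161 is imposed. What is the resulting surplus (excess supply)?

Surplus = 724.5

Equilibrium price would be P* = 92, so the floor at 161 binds.
At P = 161: Qd = 219.5, Qs = 944.
Surplus = 944 − 219.5 = 724.5.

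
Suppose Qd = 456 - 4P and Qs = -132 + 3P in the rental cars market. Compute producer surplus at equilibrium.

Producer surplus = 2400

Equilibrium: 456 - 4P = -132 + 3P gives P* = 84, Q* = 120.
Supply starts at P = 44 (where Qs = 0).
PS = ½(84 − 44)(120) = 2400.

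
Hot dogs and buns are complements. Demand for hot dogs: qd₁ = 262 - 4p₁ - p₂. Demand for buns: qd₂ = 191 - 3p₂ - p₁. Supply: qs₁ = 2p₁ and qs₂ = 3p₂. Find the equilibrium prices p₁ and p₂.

Market 1: 262 - 4p₁ - p₂ = 2p₁ → 6p₁ + p₂ = 262.
Market 2: 6p₂ + p₁ = 191.
Eliminating p₂: 6×(1) − 1×(2) gives 35p₁ = 1381, so p₁ = 1381/35.
Back-substitute into (2): p₂ = (191 − 1×1381/35) / 6 = 884/35.

p₁ = 1381/35, p₂ = 884/35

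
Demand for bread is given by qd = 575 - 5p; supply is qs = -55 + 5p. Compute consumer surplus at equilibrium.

Equilibrium: 575 - 5p = -55 + 5p gives p* = 63, q* = 260.
Demand choke price (qd = 0): p = 115.
CS = ½(115 − 63)(260) = 6760.

Consumer surplus = 6760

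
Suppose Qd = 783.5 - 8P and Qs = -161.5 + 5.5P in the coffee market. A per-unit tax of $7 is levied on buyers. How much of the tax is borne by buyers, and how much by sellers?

Pre-tax equilibrium: P* = 70, Q* = 223.5.
Tax on buyers shifts demand to Qd = 783.5 − 8(P + 7) = 727.5 - 8P.
727.5 - 8P = -161.5 + 5.5P gives seller price Ps = 1778/27; buyers pay Pb = 1778/27 + 7 = 1967/27.
New quantity: Q = 783.5 − 8(1967/27) = 10837/54.
Buyer burden = 1967/27 − 70 = 77/27; seller burden = 70 − 1778/27 = 112/27.

Buyers bear 77/27, sellers bear 112/27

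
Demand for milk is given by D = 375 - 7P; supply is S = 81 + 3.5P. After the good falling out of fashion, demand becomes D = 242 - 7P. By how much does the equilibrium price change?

ΔP = -38/3

Original equilibrium: P* = 28, Q* = 179.
New equilibrium: 242 - 7P = 81 + 3.5P, so 161 = 10.5P and P' = 46/3; Q' = 242 − 7(46/3) = 404/3.
Change in price: 46/3 − 28 = -38/3.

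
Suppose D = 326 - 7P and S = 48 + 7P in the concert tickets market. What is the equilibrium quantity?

Q* = 187

Set D = S: 326 - 7P = 48 + 7P.
278 = 14P, so P* = 139/7.
Q* = 326 − 7(139/7) = 187.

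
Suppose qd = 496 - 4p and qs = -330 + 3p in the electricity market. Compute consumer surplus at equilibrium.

Consumer surplus = 72

Equilibrium: 496 - 4p = -330 + 3p gives p* = 118, q* = 24.
Demand choke price (qd = 0): p = 124.
CS = ½(124 − 118)(24) = 72.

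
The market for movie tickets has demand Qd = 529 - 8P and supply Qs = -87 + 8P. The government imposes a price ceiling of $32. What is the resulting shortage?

Equilibrium price would be P* = 38.5, so the ceiling at 32 binds.
At P = 32: Qd = 529 − 8(32) = 273, Qs = -87 + 8(32) = 169.
Shortage = 273 − 169 = 104.

Shortage = 104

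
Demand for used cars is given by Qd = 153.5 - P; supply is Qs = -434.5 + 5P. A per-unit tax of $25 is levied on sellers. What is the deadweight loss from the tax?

Deadweight loss = 3125/12

Pre-tax equilibrium: P* = 98, Q* = 55.5.
Tax on sellers shifts supply to Qs = -434.5 + 5(P − 25) = -559.5 + 5P.
153.5 - P = -559.5 + 5P gives buyer price Pb = 713/6; sellers receive Ps = 713/6 − 25 = 563/6.
New quantity: Q = 153.5 − 1(713/6) = 104/3.
DWL = ½ × 25 × (55.5 − 104/3) = 3125/12.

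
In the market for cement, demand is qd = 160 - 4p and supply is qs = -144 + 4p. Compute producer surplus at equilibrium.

Producer surplus = 8

Equilibrium: 160 - 4p = -144 + 4p gives p* = 38, q* = 8.
Supply starts at p = 36 (where qs = 0).
PS = ½(38 − 36)(8) = 8.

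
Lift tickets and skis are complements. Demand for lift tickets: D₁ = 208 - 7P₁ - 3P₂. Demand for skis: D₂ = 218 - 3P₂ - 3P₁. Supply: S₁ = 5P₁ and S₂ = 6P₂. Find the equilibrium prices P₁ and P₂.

Market 1: 208 - 7P₁ - 3P₂ = 5P₁ → 12P₁ + 3P₂ = 208.
Market 2: 9P₂ + 3P₁ = 218.
Eliminating P₂: 9×(1) − 3×(2) gives 99P₁ = 1218, so P₁ = 406/33.
Back-substitute into (2): P₂ = (218 − 3×406/33) / 9 = 664/33.

P₁ = 406/33, P₂ = 664/33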